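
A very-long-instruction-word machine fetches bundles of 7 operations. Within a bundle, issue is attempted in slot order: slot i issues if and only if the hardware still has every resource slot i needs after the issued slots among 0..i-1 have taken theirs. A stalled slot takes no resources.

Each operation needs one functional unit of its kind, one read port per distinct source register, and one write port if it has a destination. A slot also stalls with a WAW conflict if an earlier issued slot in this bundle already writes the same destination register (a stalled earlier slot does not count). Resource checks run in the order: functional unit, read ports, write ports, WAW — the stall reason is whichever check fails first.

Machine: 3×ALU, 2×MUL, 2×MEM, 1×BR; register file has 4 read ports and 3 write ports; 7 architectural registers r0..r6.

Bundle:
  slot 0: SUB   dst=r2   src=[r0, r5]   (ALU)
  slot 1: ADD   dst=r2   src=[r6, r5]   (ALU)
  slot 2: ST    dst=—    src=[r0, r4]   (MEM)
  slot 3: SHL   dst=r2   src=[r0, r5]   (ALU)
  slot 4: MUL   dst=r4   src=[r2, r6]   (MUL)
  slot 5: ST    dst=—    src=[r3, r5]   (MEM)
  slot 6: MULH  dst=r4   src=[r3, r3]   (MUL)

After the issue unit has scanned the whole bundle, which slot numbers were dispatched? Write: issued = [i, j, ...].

issued = [0, 2]

  0. ALU→r2 ⇒ go  {2A/2Mu/2Ld/1B | 2r 2w}
  1. ALU→r2 ⇒ no(WAW)  {2A/2Mu/2Ld/1B | 2r 2w}
  2. MEM ⇒ go  {2A/2Mu/1Ld/1B | 0r 2w}
  3. ALU→r2 ⇒ no(RD_PORT)  {2A/2Mu/1Ld/1B | 0r 2w}
  4. MUL→r4 ⇒ no(RD_PORT)  {2A/2Mu/1Ld/1B | 0r 2w}
  5. MEM ⇒ no(RD_PORT)  {2A/2Mu/1Ld/1B | 0r 2w}
  6. MUL→r4 ⇒ no(RD_PORT)  {2A/2Mu/1Ld/1B | 0r 2w}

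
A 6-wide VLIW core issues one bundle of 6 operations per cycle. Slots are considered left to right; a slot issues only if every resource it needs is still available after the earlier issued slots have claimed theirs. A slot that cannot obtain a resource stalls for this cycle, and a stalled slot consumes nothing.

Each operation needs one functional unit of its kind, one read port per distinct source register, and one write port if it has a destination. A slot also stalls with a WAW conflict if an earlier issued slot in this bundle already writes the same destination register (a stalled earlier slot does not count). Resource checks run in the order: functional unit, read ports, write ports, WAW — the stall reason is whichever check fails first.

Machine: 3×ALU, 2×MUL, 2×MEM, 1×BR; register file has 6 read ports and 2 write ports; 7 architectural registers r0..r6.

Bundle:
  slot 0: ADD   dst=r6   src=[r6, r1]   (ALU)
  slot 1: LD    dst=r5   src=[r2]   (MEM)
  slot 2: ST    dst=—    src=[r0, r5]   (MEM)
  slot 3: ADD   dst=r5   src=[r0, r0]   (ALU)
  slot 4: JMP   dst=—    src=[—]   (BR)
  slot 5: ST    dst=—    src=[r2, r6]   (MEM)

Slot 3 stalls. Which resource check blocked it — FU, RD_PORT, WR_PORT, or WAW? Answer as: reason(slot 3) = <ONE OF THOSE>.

reason(slot 3) = WR_PORT

slot 0 (ALU): ISSUE — free A2,Mu2,Ld2,B1 rp4 wp1
slot 1 (MEM): ISSUE — free A2,Mu2,Ld1,B1 rp3 wp0
slot 2 (MEM): ISSUE — free A2,Mu2,Ld0,B1 rp1 wp0
slot 3 (ALU): stall WR_PORT — free A2,Mu2,Ld0,B1 rp1 wp0
slot 4 (BR): ISSUE — free A2,Mu2,Ld0,B0 rp1 wp0
slot 5 (MEM): stall FU — free A2,Mu2,Ld0,B0 rp1 wp0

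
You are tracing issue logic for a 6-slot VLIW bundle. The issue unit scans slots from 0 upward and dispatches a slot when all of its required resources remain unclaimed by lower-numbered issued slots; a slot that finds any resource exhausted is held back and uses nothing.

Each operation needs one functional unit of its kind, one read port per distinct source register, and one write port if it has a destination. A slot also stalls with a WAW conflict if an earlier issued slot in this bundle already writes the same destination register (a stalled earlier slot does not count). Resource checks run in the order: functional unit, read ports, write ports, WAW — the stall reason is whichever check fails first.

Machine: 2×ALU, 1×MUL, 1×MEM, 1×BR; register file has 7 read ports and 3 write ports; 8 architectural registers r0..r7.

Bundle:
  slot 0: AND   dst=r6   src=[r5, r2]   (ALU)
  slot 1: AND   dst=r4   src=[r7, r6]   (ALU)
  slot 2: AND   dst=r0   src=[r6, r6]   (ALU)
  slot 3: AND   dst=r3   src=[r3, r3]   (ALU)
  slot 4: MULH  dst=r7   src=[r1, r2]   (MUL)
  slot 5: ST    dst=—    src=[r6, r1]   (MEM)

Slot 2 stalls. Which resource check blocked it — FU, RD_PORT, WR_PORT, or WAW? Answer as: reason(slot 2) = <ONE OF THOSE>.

reason(slot 2) = FU

(0) want 1×ALU +2rd +1wr — yes → AL1|MU1|ME1|BR1|rd5|wr2
(1) want 1×ALU +2rd +1wr — yes → AL0|MU1|ME1|BR1|rd3|wr1
(2) want 1×ALU +1rd +1wr — FU → AL0|MU1|ME1|BR1|rd3|wr1
(3) want 1×ALU +1rd +1wr — FU → AL0|MU1|ME1|BR1|rd3|wr1
(4) want 1×MUL +2rd +1wr — yes → AL0|MU0|ME1|BR1|rd1|wr0
(5) want 1×MEM +2rd +0wr — RD_PORT → AL0|MU0|ME1|BR1|rd1|wr0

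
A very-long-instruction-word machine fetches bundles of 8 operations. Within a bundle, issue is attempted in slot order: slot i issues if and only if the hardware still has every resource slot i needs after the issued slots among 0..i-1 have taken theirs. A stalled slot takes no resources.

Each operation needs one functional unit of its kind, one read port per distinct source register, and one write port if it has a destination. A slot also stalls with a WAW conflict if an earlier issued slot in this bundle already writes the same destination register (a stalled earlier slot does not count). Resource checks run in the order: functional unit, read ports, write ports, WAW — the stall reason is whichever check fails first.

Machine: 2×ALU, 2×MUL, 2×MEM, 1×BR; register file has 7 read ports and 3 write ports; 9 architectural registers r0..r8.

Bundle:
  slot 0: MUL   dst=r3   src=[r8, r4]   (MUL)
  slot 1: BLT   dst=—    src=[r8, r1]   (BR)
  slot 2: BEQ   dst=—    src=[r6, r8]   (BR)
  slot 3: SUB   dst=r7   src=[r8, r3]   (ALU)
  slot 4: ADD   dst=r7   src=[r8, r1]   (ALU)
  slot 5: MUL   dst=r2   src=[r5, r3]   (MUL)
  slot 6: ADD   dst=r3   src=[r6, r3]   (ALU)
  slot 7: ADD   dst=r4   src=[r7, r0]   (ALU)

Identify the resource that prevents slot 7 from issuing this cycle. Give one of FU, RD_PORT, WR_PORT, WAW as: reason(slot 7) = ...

reason(slot 7) = RD_PORT

[0] MUL needs rd=2 wr=1: ok; after: ALU=2 MUL=1 MEM=2 BR=1, R=5, W=2
[1] BR needs rd=2 wr=0: ok; after: ALU=2 MUL=1 MEM=2 BR=0, R=3, W=2
[2] BR needs rd=2 wr=0: FU; after: ALU=2 MUL=1 MEM=2 BR=0, R=3, W=2
[3] ALU needs rd=2 wr=1: ok; after: ALU=1 MUL=1 MEM=2 BR=0, R=1, W=1
[4] ALU needs rd=2 wr=1: RD_PORT; after: ALU=1 MUL=1 MEM=2 BR=0, R=1, W=1
[5] MUL needs rd=2 wr=1: RD_PORT; after: ALU=1 MUL=1 MEM=2 BR=0, R=1, W=1
[6] ALU needs rd=2 wr=1: RD_PORT; after: ALU=1 MUL=1 MEM=2 BR=0, R=1, W=1
[7] ALU needs rd=2 wr=1: RD_PORT; after: ALU=1 MUL=1 MEM=2 BR=0, R=1, W=1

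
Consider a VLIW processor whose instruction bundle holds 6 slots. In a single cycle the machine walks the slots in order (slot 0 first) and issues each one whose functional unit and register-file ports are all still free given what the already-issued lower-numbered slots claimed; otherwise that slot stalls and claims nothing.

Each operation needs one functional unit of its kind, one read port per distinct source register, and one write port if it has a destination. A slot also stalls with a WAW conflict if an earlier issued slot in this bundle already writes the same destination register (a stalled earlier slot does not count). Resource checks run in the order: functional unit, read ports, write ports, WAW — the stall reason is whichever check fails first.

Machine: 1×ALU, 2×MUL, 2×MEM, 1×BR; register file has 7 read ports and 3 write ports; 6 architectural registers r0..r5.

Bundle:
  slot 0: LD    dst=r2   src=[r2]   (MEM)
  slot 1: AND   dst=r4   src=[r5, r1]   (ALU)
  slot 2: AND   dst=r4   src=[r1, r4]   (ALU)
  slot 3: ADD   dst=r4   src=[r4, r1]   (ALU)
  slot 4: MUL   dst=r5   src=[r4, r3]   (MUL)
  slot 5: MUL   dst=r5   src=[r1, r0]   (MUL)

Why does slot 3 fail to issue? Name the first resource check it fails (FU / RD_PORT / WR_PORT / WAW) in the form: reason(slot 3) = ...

(0) want 1×MEM +1rd +1wr — yes → AL1|MU2|ME1|BR1|rd6|wr2
(1) want 1×ALU +2rd +1wr — yes → AL0|MU2|ME1|BR1|rd4|wr1
(2) want 1×ALU +2rd +1wr — FU → AL0|MU2|ME1|BR1|rd4|wr1
(3) want 1×ALU +2rd +1wr — FU → AL0|MU2|ME1|BR1|rd4|wr1
(4) want 1×MUL +2rd +1wr — yes → AL0|MU1|ME1|BR1|rd2|wr0
(5) want 1×MUL +2rd +1wr — WR_PORT → AL0|MU1|ME1|BR1|rd2|wr0

reason(slot 3) = FU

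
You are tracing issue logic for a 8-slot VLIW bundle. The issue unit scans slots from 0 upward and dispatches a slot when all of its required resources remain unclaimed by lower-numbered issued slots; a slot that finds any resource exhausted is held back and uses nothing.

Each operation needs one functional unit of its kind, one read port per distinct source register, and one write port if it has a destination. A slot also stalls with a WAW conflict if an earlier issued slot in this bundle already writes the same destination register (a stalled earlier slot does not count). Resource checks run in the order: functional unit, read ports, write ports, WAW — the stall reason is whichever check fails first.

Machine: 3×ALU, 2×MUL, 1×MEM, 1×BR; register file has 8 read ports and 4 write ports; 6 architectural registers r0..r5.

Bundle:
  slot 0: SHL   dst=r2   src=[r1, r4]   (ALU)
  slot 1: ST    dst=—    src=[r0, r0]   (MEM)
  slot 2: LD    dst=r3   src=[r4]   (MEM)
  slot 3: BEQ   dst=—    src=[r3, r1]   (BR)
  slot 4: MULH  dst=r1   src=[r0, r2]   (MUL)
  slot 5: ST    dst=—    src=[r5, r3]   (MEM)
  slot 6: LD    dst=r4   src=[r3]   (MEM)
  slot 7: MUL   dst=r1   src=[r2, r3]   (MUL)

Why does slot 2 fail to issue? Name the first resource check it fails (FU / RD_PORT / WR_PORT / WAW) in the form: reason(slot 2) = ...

reason(slot 2) = FU

#0 ALU src=r1,r4 dispatched  <A:2 Mu:2 Ld:1 B:1 rd:6 wr:3>
#1 MEM src=r0,r0 dispatched  <A:2 Mu:2 Ld:0 B:1 rd:5 wr:3>
#2 MEM src=r4 held:FU  <A:2 Mu:2 Ld:0 B:1 rd:5 wr:3>
#3 BR src=r3,r1 dispatched  <A:2 Mu:2 Ld:0 B:0 rd:3 wr:3>
#4 MUL src=r0,r2 dispatched  <A:2 Mu:1 Ld:0 B:0 rd:1 wr:2>
#5 MEM src=r5,r3 held:FU  <A:2 Mu:1 Ld:0 B:0 rd:1 wr:2>
#6 MEM src=r3 held:FU  <A:2 Mu:1 Ld:0 B:0 rd:1 wr:2>
#7 MUL src=r2,r3 held:RD_PORT  <A:2 Mu:1 Ld:0 B:0 rd:1 wr:2>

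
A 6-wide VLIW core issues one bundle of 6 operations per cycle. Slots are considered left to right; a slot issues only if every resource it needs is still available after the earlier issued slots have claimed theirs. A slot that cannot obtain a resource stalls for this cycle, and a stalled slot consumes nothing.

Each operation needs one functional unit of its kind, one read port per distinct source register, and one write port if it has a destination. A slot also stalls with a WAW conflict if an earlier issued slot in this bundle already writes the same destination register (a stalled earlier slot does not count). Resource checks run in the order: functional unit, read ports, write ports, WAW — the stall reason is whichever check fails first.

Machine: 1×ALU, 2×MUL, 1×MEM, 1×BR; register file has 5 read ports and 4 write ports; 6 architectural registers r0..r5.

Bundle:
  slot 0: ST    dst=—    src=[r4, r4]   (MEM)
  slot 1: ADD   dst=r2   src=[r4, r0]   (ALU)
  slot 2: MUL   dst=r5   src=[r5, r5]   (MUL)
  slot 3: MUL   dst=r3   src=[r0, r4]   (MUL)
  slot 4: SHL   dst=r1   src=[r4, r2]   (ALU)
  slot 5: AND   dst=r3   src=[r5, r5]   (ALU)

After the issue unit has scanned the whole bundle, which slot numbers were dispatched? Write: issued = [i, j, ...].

issued = [0, 1, 2]

#0 MEM src=r4,r4 dispatched  <A:1 Mu:2 Ld:0 B:1 rd:4 wr:4>
#1 ALU src=r4,r0 dispatched  <A:0 Mu:2 Ld:0 B:1 rd:2 wr:3>
#2 MUL src=r5,r5 dispatched  <A:0 Mu:1 Ld:0 B:1 rd:1 wr:2>
#3 MUL src=r0,r4 held:RD_PORT  <A:0 Mu:1 Ld:0 B:1 rd:1 wr:2>
#4 ALU src=r4,r2 held:FU  <A:0 Mu:1 Ld:0 B:1 rd:1 wr:2>
#5 ALU src=r5,r5 held:FU  <A:0 Mu:1 Ld:0 B:1 rd:1 wr:2>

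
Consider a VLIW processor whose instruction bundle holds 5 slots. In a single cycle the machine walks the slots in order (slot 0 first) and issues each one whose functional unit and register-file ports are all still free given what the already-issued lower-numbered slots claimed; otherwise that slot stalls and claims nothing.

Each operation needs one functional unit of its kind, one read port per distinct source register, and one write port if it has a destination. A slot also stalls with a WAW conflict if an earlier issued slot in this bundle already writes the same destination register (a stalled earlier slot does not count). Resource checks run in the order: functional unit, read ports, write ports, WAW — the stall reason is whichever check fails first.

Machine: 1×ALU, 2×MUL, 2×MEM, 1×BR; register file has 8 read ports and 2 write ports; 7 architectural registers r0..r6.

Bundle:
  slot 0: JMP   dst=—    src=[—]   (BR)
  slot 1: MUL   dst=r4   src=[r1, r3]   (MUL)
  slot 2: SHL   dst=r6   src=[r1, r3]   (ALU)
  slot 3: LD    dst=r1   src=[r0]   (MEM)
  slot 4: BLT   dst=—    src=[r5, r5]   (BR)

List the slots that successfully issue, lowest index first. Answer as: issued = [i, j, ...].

  0. BR ⇒ go  {1A/2Mu/2Ld/0B | 8r 2w}
  1. MUL→r4 ⇒ go  {1A/1Mu/2Ld/0B | 6r 1w}
  2. ALU→r6 ⇒ go  {0A/1Mu/2Ld/0B | 4r 0w}
  3. MEM→r1 ⇒ no(WR_PORT)  {0A/1Mu/2Ld/0B | 4r 0w}
  4. BR ⇒ no(FU)  {0A/1Mu/2Ld/0B | 4r 0w}

issued = [0, 1, 2]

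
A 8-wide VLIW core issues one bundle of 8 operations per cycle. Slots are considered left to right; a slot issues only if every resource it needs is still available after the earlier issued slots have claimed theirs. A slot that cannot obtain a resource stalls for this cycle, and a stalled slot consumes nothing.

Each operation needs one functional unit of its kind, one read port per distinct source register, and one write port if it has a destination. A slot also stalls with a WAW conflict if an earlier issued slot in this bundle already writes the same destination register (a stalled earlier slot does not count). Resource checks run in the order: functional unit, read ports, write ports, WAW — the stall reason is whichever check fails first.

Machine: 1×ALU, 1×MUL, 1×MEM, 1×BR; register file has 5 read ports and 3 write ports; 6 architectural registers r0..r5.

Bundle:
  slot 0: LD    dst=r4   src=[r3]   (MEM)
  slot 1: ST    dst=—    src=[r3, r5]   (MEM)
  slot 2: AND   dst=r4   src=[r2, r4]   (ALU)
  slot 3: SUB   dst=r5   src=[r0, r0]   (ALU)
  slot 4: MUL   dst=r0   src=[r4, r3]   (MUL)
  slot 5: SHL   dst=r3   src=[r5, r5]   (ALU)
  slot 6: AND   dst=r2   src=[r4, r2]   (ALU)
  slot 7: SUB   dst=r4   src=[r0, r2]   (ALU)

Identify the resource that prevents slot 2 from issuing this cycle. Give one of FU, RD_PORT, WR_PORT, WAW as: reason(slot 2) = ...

[0] MEM needs rd=1 wr=1: ok; after: ALU=1 MUL=1 MEM=0 BR=1, R=4, W=2
[1] MEM needs rd=2 wr=0: FU; after: ALU=1 MUL=1 MEM=0 BR=1, R=4, W=2
[2] ALU needs rd=2 wr=1: WAW; after: ALU=1 MUL=1 MEM=0 BR=1, R=4, W=2
[3] ALU needs rd=1 wr=1: ok; after: ALU=0 MUL=1 MEM=0 BR=1, R=3, W=1
[4] MUL needs rd=2 wr=1: ok; after: ALU=0 MUL=0 MEM=0 BR=1, R=1, W=0
[5] ALU needs rd=1 wr=1: FU; after: ALU=0 MUL=0 MEM=0 BR=1, R=1, W=0
[6] ALU needs rd=2 wr=1: FU; after: ALU=0 MUL=0 MEM=0 BR=1, R=1, W=0
[7] ALU needs rd=2 wr=1: FU; after: ALU=0 MUL=0 MEM=0 BR=1, R=1, W=0

reason(slot 2) = WAW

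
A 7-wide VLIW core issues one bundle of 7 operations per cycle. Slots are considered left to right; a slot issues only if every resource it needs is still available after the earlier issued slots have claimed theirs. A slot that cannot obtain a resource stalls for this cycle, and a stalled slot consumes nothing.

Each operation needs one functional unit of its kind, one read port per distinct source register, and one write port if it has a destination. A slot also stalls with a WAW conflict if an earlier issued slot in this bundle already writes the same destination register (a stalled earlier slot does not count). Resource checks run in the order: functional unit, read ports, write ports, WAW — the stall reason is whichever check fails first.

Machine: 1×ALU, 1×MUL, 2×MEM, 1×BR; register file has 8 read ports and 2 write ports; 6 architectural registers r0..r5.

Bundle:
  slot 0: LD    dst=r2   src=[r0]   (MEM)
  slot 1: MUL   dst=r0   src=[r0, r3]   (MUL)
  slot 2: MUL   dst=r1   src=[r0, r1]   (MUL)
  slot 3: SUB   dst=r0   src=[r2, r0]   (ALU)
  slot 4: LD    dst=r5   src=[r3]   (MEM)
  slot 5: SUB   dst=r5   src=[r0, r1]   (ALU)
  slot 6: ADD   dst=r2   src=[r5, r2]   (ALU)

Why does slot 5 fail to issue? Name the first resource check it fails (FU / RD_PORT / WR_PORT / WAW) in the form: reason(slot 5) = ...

reason(slot 5) = WR_PORT

#0 MEM src=r0 dispatched  <A:1 Mu:1 Ld:1 B:1 rd:7 wr:1>
#1 MUL src=r0,r3 dispatched  <A:1 Mu:0 Ld:1 B:1 rd:5 wr:0>
#2 MUL src=r0,r1 held:FU  <A:1 Mu:0 Ld:1 B:1 rd:5 wr:0>
#3 ALU src=r2,r0 held:WR_PORT  <A:1 Mu:0 Ld:1 B:1 rd:5 wr:0>
#4 MEM src=r3 held:WR_PORT  <A:1 Mu:0 Ld:1 B:1 rd:5 wr:0>
#5 ALU src=r0,r1 held:WR_PORT  <A:1 Mu:0 Ld:1 B:1 rd:5 wr:0>
#6 ALU src=r5,r2 held:WR_PORT  <A:1 Mu:0 Ld:1 B:1 rd:5 wr:0>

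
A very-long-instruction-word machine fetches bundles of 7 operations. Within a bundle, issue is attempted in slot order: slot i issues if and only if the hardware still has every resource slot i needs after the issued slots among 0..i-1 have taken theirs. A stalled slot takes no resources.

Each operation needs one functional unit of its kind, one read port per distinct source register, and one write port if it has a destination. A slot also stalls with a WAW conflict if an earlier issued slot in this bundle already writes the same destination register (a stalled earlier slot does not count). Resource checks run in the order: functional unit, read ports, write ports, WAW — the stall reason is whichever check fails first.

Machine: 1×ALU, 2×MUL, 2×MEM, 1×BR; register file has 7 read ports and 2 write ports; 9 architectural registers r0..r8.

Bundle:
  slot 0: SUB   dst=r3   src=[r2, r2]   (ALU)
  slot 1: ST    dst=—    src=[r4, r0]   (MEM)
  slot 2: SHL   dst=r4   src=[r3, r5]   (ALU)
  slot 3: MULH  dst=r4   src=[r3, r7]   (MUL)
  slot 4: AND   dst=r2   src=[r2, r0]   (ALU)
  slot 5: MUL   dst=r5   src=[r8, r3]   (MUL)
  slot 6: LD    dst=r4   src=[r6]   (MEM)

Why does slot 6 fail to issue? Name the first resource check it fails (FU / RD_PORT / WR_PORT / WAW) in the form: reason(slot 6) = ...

(0) want 1×ALU +1rd +1wr — yes → AL0|MU2|ME2|BR1|rd6|wr1
(1) want 1×MEM +2rd +0wr — yes → AL0|MU2|ME1|BR1|rd4|wr1
(2) want 1×ALU +2rd +1wr — FU → AL0|MU2|ME1|BR1|rd4|wr1
(3) want 1×MUL +2rd +1wr — yes → AL0|MU1|ME1|BR1|rd2|wr0
(4) want 1×ALU +2rd +1wr — FU → AL0|MU1|ME1|BR1|rd2|wr0
(5) want 1×MUL +2rd +1wr — WR_PORT → AL0|MU1|ME1|BR1|rd2|wr0
(6) want 1×MEM +1rd +1wr — WR_PORT → AL0|MU1|ME1|BR1|rd2|wr0

reason(slot 6) = WR_PORT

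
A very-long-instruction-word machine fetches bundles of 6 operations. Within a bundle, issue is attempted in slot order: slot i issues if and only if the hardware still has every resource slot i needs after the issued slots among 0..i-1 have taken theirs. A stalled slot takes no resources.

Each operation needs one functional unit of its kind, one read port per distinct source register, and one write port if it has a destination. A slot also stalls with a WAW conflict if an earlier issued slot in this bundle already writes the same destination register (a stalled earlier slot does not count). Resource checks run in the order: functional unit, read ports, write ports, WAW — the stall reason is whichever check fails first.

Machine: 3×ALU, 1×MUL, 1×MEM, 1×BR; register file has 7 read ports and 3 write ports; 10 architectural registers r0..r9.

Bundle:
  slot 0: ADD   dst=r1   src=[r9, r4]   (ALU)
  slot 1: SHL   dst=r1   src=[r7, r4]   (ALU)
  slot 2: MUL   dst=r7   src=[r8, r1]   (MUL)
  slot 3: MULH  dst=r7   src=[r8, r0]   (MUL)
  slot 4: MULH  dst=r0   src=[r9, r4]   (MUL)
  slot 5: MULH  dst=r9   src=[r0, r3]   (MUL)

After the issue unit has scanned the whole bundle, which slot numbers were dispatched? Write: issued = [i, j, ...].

#0 ALU src=r9,r4 dispatched  <A:2 Mu:1 Ld:1 B:1 rd:5 wr:2>
#1 ALU src=r7,r4 held:WAW  <A:2 Mu:1 Ld:1 B:1 rd:5 wr:2>
#2 MUL src=r8,r1 dispatched  <A:2 Mu:0 Ld:1 B:1 rd:3 wr:1>
#3 MUL src=r8,r0 held:FU  <A:2 Mu:0 Ld:1 B:1 rd:3 wr:1>
#4 MUL src=r9,r4 held:FU  <A:2 Mu:0 Ld:1 B:1 rd:3 wr:1>
#5 MUL src=r0,r3 held:FU  <A:2 Mu:0 Ld:1 B:1 rd:3 wr:1>

issued = [0, 2]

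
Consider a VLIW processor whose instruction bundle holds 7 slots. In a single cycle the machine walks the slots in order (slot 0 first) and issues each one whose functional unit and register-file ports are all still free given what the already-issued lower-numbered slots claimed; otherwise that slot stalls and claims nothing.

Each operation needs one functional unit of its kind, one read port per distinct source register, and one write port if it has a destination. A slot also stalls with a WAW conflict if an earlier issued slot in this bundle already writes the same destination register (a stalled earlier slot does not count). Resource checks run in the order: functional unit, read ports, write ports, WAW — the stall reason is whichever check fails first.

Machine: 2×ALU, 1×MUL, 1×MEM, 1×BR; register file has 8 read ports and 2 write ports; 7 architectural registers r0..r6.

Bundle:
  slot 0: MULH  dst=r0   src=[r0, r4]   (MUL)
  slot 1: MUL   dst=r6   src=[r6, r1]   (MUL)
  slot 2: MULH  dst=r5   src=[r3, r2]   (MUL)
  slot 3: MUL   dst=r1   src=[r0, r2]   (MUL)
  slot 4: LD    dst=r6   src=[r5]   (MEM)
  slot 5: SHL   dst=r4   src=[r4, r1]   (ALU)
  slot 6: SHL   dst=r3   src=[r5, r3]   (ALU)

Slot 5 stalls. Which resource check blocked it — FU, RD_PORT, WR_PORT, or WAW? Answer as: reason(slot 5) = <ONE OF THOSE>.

reason(slot 5) = WR_PORT

[0] MUL needs rd=2 wr=1: ok; after: ALU=2 MUL=0 MEM=1 BR=1, R=6, W=1
[1] MUL needs rd=2 wr=1: FU; after: ALU=2 MUL=0 MEM=1 BR=1, R=6, W=1
[2] MUL needs rd=2 wr=1: FU; after: ALU=2 MUL=0 MEM=1 BR=1, R=6, W=1
[3] MUL needs rd=2 wr=1: FU; after: ALU=2 MUL=0 MEM=1 BR=1, R=6, W=1
[4] MEM needs rd=1 wr=1: ok; after: ALU=2 MUL=0 MEM=0 BR=1, R=5, W=0
[5] ALU needs rd=2 wr=1: WR_PORT; after: ALU=2 MUL=0 MEM=0 BR=1, R=5, W=0
[6] ALU needs rd=2 wr=1: WR_PORT; after: ALU=2 MUL=0 MEM=0 BR=1, R=5, W=0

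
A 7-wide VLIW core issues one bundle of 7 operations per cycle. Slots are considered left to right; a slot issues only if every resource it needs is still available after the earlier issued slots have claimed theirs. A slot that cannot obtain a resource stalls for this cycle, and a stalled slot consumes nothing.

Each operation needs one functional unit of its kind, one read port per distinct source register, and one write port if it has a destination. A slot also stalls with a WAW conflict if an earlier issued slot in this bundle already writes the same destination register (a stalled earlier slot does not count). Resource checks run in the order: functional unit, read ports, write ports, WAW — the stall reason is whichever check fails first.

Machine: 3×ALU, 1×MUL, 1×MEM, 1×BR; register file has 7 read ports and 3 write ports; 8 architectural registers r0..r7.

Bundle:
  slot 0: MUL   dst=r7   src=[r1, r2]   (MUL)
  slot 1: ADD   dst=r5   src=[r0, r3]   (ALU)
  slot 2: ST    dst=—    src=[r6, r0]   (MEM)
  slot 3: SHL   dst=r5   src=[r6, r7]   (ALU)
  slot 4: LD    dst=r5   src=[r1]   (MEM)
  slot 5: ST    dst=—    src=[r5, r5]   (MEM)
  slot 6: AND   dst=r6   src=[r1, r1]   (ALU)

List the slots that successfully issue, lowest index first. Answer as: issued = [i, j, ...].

#0 MUL src=r1,r2 dispatched  <A:3 Mu:0 Ld:1 B:1 rd:5 wr:2>
#1 ALU src=r0,r3 dispatched  <A:2 Mu:0 Ld:1 B:1 rd:3 wr:1>
#2 MEM src=r6,r0 dispatched  <A:2 Mu:0 Ld:0 B:1 rd:1 wr:1>
#3 ALU src=r6,r7 held:RD_PORT  <A:2 Mu:0 Ld:0 B:1 rd:1 wr:1>
#4 MEM src=r1 held:FU  <A:2 Mu:0 Ld:0 B:1 rd:1 wr:1>
#5 MEM src=r5,r5 held:FU  <A:2 Mu:0 Ld:0 B:1 rd:1 wr:1>
#6 ALU src=r1,r1 dispatched  <A:1 Mu:0 Ld:0 B:1 rd:0 wr:0>

issued = [0, 1, 2, 6]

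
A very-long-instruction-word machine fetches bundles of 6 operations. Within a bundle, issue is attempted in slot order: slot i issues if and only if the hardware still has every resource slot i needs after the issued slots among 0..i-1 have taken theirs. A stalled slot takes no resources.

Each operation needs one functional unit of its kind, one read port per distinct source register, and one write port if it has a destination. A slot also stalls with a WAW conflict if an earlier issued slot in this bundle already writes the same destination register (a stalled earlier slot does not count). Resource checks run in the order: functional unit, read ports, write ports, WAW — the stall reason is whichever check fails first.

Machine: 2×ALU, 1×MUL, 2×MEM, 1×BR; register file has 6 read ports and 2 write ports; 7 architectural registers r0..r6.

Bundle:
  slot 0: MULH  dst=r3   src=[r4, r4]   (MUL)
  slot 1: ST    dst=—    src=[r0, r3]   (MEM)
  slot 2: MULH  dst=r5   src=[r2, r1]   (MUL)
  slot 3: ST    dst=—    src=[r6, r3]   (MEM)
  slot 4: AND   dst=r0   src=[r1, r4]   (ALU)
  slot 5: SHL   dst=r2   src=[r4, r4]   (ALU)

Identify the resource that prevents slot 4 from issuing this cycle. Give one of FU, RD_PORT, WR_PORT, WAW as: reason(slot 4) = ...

[0] MUL needs rd=1 wr=1: ok; after: ALU=2 MUL=0 MEM=2 BR=1, R=5, W=1
[1] MEM needs rd=2 wr=0: ok; after: ALU=2 MUL=0 MEM=1 BR=1, R=3, W=1
[2] MUL needs rd=2 wr=1: FU; after: ALU=2 MUL=0 MEM=1 BR=1, R=3, W=1
[3] MEM needs rd=2 wr=0: ok; after: ALU=2 MUL=0 MEM=0 BR=1, R=1, W=1
[4] ALU needs rd=2 wr=1: RD_PORT; after: ALU=2 MUL=0 MEM=0 BR=1, R=1, W=1
[5] ALU needs rd=1 wr=1: ok; after: ALU=1 MUL=0 MEM=0 BR=1, R=0, W=0

reason(slot 4) = RD_PORT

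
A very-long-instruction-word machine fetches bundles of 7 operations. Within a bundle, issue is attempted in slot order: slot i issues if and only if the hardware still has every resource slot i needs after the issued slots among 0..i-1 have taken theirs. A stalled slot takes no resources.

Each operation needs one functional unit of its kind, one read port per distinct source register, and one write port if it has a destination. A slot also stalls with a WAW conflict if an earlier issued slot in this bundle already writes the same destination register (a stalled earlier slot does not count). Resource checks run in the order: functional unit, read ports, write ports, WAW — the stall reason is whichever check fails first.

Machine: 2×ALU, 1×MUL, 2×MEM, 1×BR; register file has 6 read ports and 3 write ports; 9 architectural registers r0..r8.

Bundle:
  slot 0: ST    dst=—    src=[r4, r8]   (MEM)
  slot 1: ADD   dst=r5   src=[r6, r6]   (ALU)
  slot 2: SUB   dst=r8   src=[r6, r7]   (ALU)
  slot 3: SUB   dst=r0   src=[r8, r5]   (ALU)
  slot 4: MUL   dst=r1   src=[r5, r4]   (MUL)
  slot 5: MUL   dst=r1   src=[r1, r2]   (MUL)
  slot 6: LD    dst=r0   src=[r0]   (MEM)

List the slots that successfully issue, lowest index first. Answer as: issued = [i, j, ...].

issued = [0, 1, 2, 6]

slot 0 (MEM): ISSUE — free A2,Mu1,Ld1,B1 rp4 wp3
slot 1 (ALU): ISSUE — free A1,Mu1,Ld1,B1 rp3 wp2
slot 2 (ALU): ISSUE — free A0,Mu1,Ld1,B1 rp1 wp1
slot 3 (ALU): stall FU — free A0,Mu1,Ld1,B1 rp1 wp1
slot 4 (MUL): stall RD_PORT — free A0,Mu1,Ld1,B1 rp1 wp1
slot 5 (MUL): stall RD_PORT — free A0,Mu1,Ld1,B1 rp1 wp1
slot 6 (MEM): ISSUE — free A0,Mu1,Ld0,B1 rp0 wp0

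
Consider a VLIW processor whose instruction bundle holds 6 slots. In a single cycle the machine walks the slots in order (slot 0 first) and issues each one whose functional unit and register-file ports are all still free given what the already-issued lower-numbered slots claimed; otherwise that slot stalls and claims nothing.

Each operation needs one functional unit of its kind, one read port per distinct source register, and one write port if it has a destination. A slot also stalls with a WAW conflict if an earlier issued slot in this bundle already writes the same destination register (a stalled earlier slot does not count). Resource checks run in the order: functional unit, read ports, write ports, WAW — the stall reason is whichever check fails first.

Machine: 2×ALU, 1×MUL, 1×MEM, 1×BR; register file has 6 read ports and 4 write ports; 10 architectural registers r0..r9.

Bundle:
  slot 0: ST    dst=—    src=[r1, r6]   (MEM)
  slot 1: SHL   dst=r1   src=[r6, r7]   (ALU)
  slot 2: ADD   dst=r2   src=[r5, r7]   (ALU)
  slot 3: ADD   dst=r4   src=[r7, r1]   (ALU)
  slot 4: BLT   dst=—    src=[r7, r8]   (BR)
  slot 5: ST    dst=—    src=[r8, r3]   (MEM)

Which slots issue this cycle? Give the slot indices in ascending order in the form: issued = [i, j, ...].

issued = [0, 1, 2]

(0) want 1×MEM +2rd +0wr — yes → AL2|MU1|ME0|BR1|rd4|wr4
(1) want 1×ALU +2rd +1wr — yes → AL1|MU1|ME0|BR1|rd2|wr3
(2) want 1×ALU +2rd +1wr — yes → AL0|MU1|ME0|BR1|rd0|wr2
(3) want 1×ALU +2rd +1wr — FU → AL0|MU1|ME0|BR1|rd0|wr2
(4) want 1×BR +2rd +0wr — RD_PORT → AL0|MU1|ME0|BR1|rd0|wr2
(5) want 1×MEM +2rd +0wr — FU → AL0|MU1|ME0|BR1|rd0|wr2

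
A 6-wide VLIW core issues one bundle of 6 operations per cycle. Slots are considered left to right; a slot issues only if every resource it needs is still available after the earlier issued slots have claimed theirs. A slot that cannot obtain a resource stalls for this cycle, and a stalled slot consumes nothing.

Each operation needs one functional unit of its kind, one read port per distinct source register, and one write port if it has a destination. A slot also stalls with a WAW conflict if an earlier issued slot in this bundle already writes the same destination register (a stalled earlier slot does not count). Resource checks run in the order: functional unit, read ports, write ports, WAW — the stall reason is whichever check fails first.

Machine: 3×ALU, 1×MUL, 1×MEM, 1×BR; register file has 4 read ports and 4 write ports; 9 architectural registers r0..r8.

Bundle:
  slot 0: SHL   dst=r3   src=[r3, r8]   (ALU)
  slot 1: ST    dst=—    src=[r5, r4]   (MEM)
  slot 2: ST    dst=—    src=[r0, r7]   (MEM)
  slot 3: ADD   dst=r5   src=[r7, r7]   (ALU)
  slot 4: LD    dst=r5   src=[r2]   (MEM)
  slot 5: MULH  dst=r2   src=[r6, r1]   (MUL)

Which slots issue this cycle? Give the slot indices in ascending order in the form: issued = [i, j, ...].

issued = [0, 1]

slot 0 (ALU): ISSUE — free A2,Mu1,Ld1,B1 rp2 wp3
slot 1 (MEM): ISSUE — free A2,Mu1,Ld0,B1 rp0 wp3
slot 2 (MEM): stall FU — free A2,Mu1,Ld0,B1 rp0 wp3
slot 3 (ALU): stall RD_PORT — free A2,Mu1,Ld0,B1 rp0 wp3
slot 4 (MEM): stall FU — free A2,Mu1,Ld0,B1 rp0 wp3
slot 5 (MUL): stall RD_PORT — free A2,Mu1,Ld0,B1 rp0 wp3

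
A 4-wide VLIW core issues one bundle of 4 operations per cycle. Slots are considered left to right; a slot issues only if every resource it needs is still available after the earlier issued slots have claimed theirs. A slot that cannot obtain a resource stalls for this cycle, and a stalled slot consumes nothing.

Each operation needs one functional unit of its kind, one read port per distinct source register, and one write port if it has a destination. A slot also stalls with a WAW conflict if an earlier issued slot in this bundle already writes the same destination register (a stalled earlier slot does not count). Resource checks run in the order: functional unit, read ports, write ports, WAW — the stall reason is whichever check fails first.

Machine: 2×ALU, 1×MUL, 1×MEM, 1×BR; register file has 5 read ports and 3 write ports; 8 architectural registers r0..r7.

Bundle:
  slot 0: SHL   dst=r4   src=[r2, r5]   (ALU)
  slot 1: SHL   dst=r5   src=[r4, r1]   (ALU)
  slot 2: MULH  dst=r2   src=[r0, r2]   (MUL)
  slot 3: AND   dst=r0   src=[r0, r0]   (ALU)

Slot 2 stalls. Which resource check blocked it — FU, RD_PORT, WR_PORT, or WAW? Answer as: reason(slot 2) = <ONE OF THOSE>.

#0 ALU src=r2,r5 dispatched  <A:1 Mu:1 Ld:1 B:1 rd:3 wr:2>
#1 ALU src=r4,r1 dispatched  <A:0 Mu:1 Ld:1 B:1 rd:1 wr:1>
#2 MUL src=r0,r2 held:RD_PORT  <A:0 Mu:1 Ld:1 B:1 rd:1 wr:1>
#3 ALU src=r0,r0 held:FU  <A:0 Mu:1 Ld:1 B:1 rd:1 wr:1>

reason(slot 2) = RD_PORT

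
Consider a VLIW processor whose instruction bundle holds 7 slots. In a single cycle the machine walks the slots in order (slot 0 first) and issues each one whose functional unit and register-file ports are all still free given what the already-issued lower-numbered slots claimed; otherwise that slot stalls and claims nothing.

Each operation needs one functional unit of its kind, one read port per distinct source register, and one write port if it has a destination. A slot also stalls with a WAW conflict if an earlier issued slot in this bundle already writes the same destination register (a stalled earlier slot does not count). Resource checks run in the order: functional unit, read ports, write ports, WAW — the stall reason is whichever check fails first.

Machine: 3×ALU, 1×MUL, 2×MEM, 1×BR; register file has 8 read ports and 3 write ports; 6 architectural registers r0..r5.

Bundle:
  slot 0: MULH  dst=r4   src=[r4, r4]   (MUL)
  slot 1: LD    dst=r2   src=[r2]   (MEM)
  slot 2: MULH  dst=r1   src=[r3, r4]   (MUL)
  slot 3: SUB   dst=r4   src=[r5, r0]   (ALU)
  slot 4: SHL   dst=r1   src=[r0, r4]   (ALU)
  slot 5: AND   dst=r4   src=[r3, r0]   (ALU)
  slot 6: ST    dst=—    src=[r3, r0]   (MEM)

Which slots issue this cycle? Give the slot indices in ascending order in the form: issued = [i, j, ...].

[0] MUL needs rd=1 wr=1: ok; after: ALU=3 MUL=0 MEM=2 BR=1, R=7, W=2
[1] MEM needs rd=1 wr=1: ok; after: ALU=3 MUL=0 MEM=1 BR=1, R=6, W=1
[2] MUL needs rd=2 wr=1: FU; after: ALU=3 MUL=0 MEM=1 BR=1, R=6, W=1
[3] ALU needs rd=2 wr=1: WAW; after: ALU=3 MUL=0 MEM=1 BR=1, R=6, W=1
[4] ALU needs rd=2 wr=1: ok; after: ALU=2 MUL=0 MEM=1 BR=1, R=4, W=0
[5] ALU needs rd=2 wr=1: WR_PORT; after: ALU=2 MUL=0 MEM=1 BR=1, R=4, W=0
[6] MEM needs rd=2 wr=0: ok; after: ALU=2 MUL=0 MEM=0 BR=1, R=2, W=0

issued = [0, 1, 4, 6]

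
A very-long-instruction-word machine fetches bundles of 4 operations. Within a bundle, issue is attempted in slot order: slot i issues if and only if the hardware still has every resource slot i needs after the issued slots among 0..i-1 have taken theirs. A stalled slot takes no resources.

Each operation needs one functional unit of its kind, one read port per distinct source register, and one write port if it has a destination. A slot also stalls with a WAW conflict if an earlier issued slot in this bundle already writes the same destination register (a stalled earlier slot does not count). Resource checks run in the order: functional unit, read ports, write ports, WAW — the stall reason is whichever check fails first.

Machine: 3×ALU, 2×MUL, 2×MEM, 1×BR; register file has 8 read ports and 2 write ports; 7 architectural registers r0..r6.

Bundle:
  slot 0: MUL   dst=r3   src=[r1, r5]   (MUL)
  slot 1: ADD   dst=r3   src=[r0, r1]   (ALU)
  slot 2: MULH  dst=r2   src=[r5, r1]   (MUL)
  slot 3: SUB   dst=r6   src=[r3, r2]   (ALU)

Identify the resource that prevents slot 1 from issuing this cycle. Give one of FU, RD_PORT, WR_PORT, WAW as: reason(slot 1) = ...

#0 MUL src=r1,r5 dispatched  <A:3 Mu:1 Ld:2 B:1 rd:6 wr:1>
#1 ALU src=r0,r1 held:WAW  <A:3 Mu:1 Ld:2 B:1 rd:6 wr:1>
#2 MUL src=r5,r1 dispatched  <A:3 Mu:0 Ld:2 B:1 rd:4 wr:0>
#3 ALU src=r3,r2 held:WR_PORT  <A:3 Mu:0 Ld:2 B:1 rd:4 wr:0>

reason(slot 1) = WAW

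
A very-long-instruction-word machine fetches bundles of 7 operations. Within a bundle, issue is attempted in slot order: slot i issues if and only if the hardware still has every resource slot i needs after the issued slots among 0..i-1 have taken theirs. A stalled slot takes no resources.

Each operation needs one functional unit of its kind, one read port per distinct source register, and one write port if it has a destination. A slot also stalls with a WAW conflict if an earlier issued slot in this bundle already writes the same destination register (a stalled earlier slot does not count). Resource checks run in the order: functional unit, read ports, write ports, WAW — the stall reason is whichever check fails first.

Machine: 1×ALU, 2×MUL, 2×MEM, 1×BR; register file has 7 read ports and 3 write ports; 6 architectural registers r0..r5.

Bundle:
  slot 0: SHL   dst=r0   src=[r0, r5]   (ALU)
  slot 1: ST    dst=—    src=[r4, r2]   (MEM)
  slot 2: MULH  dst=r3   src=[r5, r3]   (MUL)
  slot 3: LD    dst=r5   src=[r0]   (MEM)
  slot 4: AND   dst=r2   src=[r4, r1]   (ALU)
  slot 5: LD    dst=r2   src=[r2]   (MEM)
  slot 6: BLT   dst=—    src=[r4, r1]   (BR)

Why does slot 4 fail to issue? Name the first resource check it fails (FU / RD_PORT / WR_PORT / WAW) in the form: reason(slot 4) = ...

[0] ALU needs rd=2 wr=1: ok; after: ALU=0 MUL=2 MEM=2 BR=1, R=5, W=2
[1] MEM needs rd=2 wr=0: ok; after: ALU=0 MUL=2 MEM=1 BR=1, R=3, W=2
[2] MUL needs rd=2 wr=1: ok; after: ALU=0 MUL=1 MEM=1 BR=1, R=1, W=1
[3] MEM needs rd=1 wr=1: ok; after: ALU=0 MUL=1 MEM=0 BR=1, R=0, W=0
[4] ALU needs rd=2 wr=1: FU; after: ALU=0 MUL=1 MEM=0 BR=1, R=0, W=0
[5] MEM needs rd=1 wr=1: FU; after: ALU=0 MUL=1 MEM=0 BR=1, R=0, W=0
[6] BR needs rd=2 wr=0: RD_PORT; after: ALU=0 MUL=1 MEM=0 BR=1, R=0, W=0

reason(slot 4) = FU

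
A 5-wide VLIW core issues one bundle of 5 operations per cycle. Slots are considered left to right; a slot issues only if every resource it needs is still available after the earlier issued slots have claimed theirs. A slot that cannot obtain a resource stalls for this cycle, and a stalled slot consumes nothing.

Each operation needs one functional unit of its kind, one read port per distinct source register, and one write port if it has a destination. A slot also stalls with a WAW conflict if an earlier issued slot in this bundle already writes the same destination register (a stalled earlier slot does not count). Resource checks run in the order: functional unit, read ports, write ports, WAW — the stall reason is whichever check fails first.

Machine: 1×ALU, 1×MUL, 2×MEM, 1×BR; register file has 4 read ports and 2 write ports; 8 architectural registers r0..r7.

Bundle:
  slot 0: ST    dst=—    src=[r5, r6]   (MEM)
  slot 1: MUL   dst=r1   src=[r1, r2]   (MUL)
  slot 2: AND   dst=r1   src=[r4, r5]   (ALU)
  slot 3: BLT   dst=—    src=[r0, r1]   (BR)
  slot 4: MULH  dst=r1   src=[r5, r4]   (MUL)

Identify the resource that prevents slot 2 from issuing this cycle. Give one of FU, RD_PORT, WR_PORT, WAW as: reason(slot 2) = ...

slot 0 (MEM): ISSUE — free A1,Mu1,Ld1,B1 rp2 wp2
slot 1 (MUL): ISSUE — free A1,Mu0,Ld1,B1 rp0 wp1
slot 2 (ALU): stall RD_PORT — free A1,Mu0,Ld1,B1 rp0 wp1
slot 3 (BR): stall RD_PORT — free A1,Mu0,Ld1,B1 rp0 wp1
slot 4 (MUL): stall FU — free A1,Mu0,Ld1,B1 rp0 wp1

reason(slot 2) = RD_PORT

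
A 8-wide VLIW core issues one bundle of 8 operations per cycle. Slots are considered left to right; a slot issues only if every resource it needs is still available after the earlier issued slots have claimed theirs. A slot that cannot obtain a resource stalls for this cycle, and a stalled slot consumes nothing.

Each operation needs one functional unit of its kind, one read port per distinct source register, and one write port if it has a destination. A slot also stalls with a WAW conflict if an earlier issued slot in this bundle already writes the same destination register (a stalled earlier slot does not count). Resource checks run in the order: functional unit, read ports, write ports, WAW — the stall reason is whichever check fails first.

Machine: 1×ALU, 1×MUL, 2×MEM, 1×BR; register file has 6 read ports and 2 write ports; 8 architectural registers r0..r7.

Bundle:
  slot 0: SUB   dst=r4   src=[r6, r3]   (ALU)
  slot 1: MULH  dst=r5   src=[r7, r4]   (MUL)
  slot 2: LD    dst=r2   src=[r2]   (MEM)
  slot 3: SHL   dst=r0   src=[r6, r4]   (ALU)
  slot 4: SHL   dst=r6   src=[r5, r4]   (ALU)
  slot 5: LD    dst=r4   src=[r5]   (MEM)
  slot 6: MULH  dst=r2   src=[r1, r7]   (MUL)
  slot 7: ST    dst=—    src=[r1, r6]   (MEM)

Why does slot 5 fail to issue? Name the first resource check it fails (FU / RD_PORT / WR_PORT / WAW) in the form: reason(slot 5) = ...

reason(slot 5) = WR_PORT

  0. ALU→r4 ⇒ go  {0A/1Mu/2Ld/1B | 4r 1w}
  1. MUL→r5 ⇒ go  {0A/0Mu/2Ld/1B | 2r 0w}
  2. MEM→r2 ⇒ no(WR_PORT)  {0A/0Mu/2Ld/1B | 2r 0w}
  3. ALU→r0 ⇒ no(FU)  {0A/0Mu/2Ld/1B | 2r 0w}
  4. ALU→r6 ⇒ no(FU)  {0A/0Mu/2Ld/1B | 2r 0w}
  5. MEM→r4 ⇒ no(WR_PORT)  {0A/0Mu/2Ld/1B | 2r 0w}
  6. MUL→r2 ⇒ no(FU)  {0A/0Mu/2Ld/1B | 2r 0w}
  7. MEM ⇒ go  {0A/0Mu/1Ld/1B | 0r 0w}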